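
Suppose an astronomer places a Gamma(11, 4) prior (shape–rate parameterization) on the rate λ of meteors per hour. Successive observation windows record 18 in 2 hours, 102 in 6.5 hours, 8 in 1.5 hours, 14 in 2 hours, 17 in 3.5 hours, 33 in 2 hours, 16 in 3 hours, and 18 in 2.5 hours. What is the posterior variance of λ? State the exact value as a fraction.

79/243

Total count: 18 + 102 + 8 + 14 + 17 + 33 + 16 + 18 = 226.
Total exposure: 2 + 6.5 + 1.5 + 2 + 3.5 + 2 + 3 + 2.5 = 23 hours.
Gamma(α, β) with Poisson data over total exposure Σt gives posterior Gamma(α+Σx, β+Σt) = Gamma(237, 27).
Posterior variance = α'/β'² = 237/729 = 79/243.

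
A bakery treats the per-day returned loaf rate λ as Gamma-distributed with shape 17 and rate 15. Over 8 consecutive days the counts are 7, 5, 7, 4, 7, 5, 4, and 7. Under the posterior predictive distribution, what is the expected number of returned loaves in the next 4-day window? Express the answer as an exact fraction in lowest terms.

252/23

Total count: 7 + 5 + 7 + 4 + 7 + 5 + 4 + 7 = 46.
Total exposure: 8 days.
The Gamma prior is conjugate for the Poisson rate, so λ | data ~ Gamma(17+46, 15+8) = Gamma(63, 23).
Predictive mean over a 4-day window = T·E[λ|data] = 4·63/23 = 252/23.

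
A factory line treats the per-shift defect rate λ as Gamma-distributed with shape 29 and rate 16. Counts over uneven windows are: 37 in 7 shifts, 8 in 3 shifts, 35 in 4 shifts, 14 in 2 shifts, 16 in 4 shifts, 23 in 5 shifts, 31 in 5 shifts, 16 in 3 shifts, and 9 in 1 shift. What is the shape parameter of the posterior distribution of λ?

218

Total count: 37 + 8 + 35 + 14 + 16 + 23 + 31 + 16 + 9 = 189.
Total exposure: 7 + 3 + 4 + 2 + 4 + 5 + 5 + 3 + 1 = 34 shifts.
Conjugate update: add total count to the shape and total exposure to the rate, giving Gamma(218, 50).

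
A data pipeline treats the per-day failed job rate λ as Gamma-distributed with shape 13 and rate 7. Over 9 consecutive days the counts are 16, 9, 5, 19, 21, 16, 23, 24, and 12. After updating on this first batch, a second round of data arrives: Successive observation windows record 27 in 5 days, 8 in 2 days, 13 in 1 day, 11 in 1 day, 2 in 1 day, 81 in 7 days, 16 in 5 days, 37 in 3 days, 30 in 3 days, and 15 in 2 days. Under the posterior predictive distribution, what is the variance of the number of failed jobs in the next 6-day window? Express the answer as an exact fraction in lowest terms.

31044/529

Total count: 16 + 9 + 5 + 19 + 21 + 16 + 23 + 24 + 12 = 145.
Total exposure: 9 days.
After the first batch: Gamma(13 + 145, 7 + 9) = Gamma(158, 16).
Total count: 27 + 8 + 13 + 11 + 2 + 81 + 16 + 37 + 30 + 15 = 240.
Total exposure: 5 + 2 + 1 + 1 + 1 + 7 + 5 + 3 + 3 + 2 = 30 days.
After the second batch: Gamma(158 + 240, 16 + 30) = Gamma(398, 46).
The posterior predictive for a window of length T is Negative Binomial with variance T·α'·(β'+T)/β'² = 6·398·52/2116 = 31044/529.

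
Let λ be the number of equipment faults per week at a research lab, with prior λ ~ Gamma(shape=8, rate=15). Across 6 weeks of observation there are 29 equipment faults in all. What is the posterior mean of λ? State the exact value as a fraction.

Total count 29 over total exposure 6 weeks.
Conjugate update: add total count to the shape and total exposure to the rate, giving Gamma(37, 21).
Posterior mean = α'/β' = 37/21.

37/21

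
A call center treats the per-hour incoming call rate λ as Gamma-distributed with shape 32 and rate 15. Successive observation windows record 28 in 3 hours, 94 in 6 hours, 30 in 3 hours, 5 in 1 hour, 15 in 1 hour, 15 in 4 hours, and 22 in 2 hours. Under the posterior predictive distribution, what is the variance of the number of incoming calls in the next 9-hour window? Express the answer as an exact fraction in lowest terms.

Total count: 28 + 94 + 30 + 5 + 15 + 15 + 22 = 209.
Total exposure: 3 + 6 + 3 + 1 + 1 + 4 + 2 = 20 hours.
By Gamma–Poisson conjugacy, the posterior is Gamma(α + Σx, β + Σt) = Gamma(32 + 209, 15 + 20) = Gamma(241, 35).
The posterior predictive for a window of length T is Negative Binomial with variance T·α'·(β'+T)/β'² = 9·241·44/1225 = 95436/1225.

95436/1225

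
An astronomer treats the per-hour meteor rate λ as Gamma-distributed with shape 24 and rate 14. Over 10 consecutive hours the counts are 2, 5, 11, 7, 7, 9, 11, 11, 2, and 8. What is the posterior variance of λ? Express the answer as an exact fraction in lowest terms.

97/576

Total count: 2 + 5 + 11 + 7 + 7 + 9 + 11 + 11 + 2 + 8 = 73.
Total exposure: 10 hours.
Conjugate update: add total count to the shape and total exposure to the rate, giving Gamma(97, 24).
Posterior variance = α'/β'² = 97/576.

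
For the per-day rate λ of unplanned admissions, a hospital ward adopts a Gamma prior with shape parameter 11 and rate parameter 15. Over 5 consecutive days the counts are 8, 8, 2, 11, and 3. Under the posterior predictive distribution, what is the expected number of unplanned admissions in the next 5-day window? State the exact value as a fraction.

43/4

Total count: 8 + 8 + 2 + 11 + 3 = 32.
Total exposure: 5 days.
By Gamma–Poisson conjugacy, the posterior is Gamma(α + Σx, β + Σt) = Gamma(11 + 32, 15 + 5) = Gamma(43, 20).
Predictive mean over a 5-day window = T·E[λ|data] = 5·43/20 = 43/4.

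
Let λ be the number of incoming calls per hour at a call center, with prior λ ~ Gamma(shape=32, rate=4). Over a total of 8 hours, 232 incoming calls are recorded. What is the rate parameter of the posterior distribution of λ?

Total count 232 over total exposure 8 hours.
Gamma(α, β) with Poisson data over total exposure Σt gives posterior Gamma(α+Σx, β+Σt) = Gamma(264, 12).

12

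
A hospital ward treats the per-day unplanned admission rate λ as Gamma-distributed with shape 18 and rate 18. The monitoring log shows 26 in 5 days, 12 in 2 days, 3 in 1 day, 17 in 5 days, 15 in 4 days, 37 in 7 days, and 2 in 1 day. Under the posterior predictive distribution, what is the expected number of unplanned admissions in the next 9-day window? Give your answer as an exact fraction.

Total count: 26 + 12 + 3 + 17 + 15 + 37 + 2 = 112.
Total exposure: 5 + 2 + 1 + 5 + 4 + 7 + 1 = 25 days.
The Gamma prior is conjugate for the Poisson rate, so λ | data ~ Gamma(18+112, 18+25) = Gamma(130, 43).
Predictive mean over a 9-day window = T·E[λ|data] = 9·130/43 = 1170/43.

1170/43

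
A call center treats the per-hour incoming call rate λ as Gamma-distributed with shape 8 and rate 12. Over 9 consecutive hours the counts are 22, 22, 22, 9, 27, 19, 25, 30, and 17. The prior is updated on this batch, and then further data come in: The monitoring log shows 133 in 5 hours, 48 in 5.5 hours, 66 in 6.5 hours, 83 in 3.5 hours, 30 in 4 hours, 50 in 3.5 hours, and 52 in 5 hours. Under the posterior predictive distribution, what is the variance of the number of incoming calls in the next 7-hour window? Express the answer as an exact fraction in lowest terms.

Total count: 22 + 22 + 22 + 9 + 27 + 19 + 25 + 30 + 17 = 193.
Total exposure: 9 hours.
After the first batch: Gamma(8 + 193, 12 + 9) = Gamma(201, 21).
Total count: 133 + 48 + 66 + 83 + 30 + 50 + 52 = 462.
Total exposure: 5 + 5.5 + 6.5 + 3.5 + 4 + 3.5 + 5 = 33 hours.
After the second batch: Gamma(201 + 462, 21 + 33) = Gamma(663, 54).
The posterior predictive for a window of length T is Negative Binomial with variance T·α'·(β'+T)/β'² = 7·663·61/2916 = 94367/972.

94367/972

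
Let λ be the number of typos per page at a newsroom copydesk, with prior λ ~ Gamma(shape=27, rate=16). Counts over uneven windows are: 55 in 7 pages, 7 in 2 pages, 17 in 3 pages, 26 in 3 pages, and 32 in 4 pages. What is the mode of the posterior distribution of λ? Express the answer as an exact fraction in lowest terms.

Total count: 55 + 7 + 17 + 26 + 32 = 137.
Total exposure: 7 + 2 + 3 + 3 + 4 = 19 pages.
Posterior: α' = 27 + 137 = 164, β' = 16 + 19 = 35.
Posterior mode = (α'−1)/β' = 163/35.

163/35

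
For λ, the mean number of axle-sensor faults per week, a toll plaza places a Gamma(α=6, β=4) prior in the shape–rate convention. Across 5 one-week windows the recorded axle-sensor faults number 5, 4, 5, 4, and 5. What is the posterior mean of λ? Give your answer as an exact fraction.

Total count: 5 + 4 + 5 + 4 + 5 = 23.
Total exposure: 5 weeks.
By Gamma–Poisson conjugacy, the posterior is Gamma(α + Σx, β + Σt) = Gamma(6 + 23, 4 + 5) = Gamma(29, 9).
Posterior mean = α'/β' = 29/9.

29/9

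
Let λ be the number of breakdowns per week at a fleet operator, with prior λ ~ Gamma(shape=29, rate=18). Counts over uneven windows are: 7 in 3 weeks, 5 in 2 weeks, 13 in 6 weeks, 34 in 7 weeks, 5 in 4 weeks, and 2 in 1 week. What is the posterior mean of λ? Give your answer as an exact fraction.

95/41

Total count: 7 + 5 + 13 + 34 + 5 + 2 = 66.
Total exposure: 3 + 2 + 6 + 7 + 4 + 1 = 23 weeks.
Conjugate update: add total count to the shape and total exposure to the rate, giving Gamma(95, 41).
Posterior mean = α'/β' = 95/41.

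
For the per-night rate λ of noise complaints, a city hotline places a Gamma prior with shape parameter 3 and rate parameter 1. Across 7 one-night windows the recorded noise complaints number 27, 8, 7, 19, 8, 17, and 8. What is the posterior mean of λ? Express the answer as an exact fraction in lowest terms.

Total count: 27 + 8 + 7 + 19 + 8 + 17 + 8 = 94.
Total exposure: 7 nights.
Posterior: α' = 3 + 94 = 97, β' = 1 + 7 = 8.
Posterior mean = α'/β' = 97/8.

97/8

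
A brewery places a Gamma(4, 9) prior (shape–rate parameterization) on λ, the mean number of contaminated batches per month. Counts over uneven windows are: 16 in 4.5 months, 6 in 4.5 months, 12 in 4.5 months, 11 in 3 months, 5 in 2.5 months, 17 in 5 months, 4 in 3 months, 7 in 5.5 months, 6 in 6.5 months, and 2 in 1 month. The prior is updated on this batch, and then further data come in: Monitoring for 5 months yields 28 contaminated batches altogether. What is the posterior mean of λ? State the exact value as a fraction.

Total count: 16 + 6 + 12 + 11 + 5 + 17 + 4 + 7 + 6 + 2 = 86.
Total exposure: 4.5 + 4.5 + 4.5 + 3 + 2.5 + 5 + 3 + 5.5 + 6.5 + 1 = 40 months.
After the first batch: Gamma(4 + 86, 9 + 40) = Gamma(90, 49).
Total count 28 over total exposure 5 months.
After the second batch: Gamma(90 + 28, 49 + 5) = Gamma(118, 54).
Posterior mean = α'/β' = 118/54 = 59/27.

59/27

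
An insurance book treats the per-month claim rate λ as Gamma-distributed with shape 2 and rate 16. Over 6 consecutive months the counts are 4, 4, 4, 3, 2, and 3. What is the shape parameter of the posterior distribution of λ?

22

Total count: 4 + 4 + 4 + 3 + 2 + 3 = 20.
Total exposure: 6 months.
Conjugate update: add total count to the shape and total exposure to the rate, giving Gamma(22, 22).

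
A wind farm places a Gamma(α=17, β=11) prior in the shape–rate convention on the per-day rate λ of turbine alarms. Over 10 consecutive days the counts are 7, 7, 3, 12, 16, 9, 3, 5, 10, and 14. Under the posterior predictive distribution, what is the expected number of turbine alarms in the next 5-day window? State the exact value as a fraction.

515/21

Total count: 7 + 7 + 3 + 12 + 16 + 9 + 3 + 5 + 10 + 14 = 86.
Total exposure: 10 days.
Gamma(α, β) with Poisson data over total exposure Σt gives posterior Gamma(α+Σx, β+Σt) = Gamma(103, 21).
Predictive mean over a 5-day window = T·E[λ|data] = 5·103/21 = 515/21.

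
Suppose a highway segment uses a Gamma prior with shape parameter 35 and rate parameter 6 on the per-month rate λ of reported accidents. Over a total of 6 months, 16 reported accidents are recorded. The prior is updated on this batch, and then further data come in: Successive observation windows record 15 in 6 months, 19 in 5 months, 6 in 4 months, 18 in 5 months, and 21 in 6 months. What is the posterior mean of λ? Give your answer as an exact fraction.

65/19

Total count 16 over total exposure 6 months.
After the first batch: Gamma(35 + 16, 6 + 6) = Gamma(51, 12).
Total count: 15 + 19 + 6 + 18 + 21 = 79.
Total exposure: 6 + 5 + 4 + 5 + 6 = 26 months.
After the second batch: Gamma(51 + 79, 12 + 26) = Gamma(130, 38).
Posterior mean = α'/β' = 130/38 = 65/19.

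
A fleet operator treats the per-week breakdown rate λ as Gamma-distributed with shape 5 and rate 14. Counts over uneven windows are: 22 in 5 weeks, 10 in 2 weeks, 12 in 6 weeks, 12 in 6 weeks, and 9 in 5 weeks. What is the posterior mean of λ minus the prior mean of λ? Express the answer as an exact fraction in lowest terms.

395/266

Total count: 22 + 10 + 12 + 12 + 9 = 65.
Total exposure: 5 + 2 + 6 + 6 + 5 = 24 weeks.
The Gamma prior is conjugate for the Poisson rate, so λ | data ~ Gamma(5+65, 14+24) = Gamma(70, 38).
Posterior mean = 70/38 = 35/19; prior mean = 5/14 = 5/14. Difference = 35/19 − 5/14 = 395/266.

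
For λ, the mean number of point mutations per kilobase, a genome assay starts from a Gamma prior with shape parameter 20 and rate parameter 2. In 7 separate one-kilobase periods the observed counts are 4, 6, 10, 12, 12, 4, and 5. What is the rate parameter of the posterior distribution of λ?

9

Total count: 4 + 6 + 10 + 12 + 12 + 4 + 5 = 53.
Total exposure: 7 kilobases.
Posterior: α' = 20 + 53 = 73, β' = 2 + 7 = 9.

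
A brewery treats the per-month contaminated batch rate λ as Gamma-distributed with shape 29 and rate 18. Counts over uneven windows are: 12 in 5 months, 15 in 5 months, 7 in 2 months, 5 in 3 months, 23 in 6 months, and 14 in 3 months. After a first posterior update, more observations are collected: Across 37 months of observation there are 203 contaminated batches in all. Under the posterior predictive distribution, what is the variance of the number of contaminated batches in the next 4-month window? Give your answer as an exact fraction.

Total count: 12 + 15 + 7 + 5 + 23 + 14 = 76.
Total exposure: 5 + 5 + 2 + 3 + 6 + 3 = 24 months.
After the first batch: Gamma(29 + 76, 18 + 24) = Gamma(105, 42).
Total count 203 over total exposure 37 months.
After the second batch: Gamma(105 + 203, 42 + 37) = Gamma(308, 79).
The posterior predictive for a window of length T is Negative Binomial with variance T·α'·(β'+T)/β'² = 4·308·83/6241 = 102256/6241.

102256/6241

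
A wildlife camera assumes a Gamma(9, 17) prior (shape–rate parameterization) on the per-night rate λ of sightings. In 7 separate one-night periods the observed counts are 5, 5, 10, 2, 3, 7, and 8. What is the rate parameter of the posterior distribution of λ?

24

Total count: 5 + 5 + 10 + 2 + 3 + 7 + 8 = 40.
Total exposure: 7 nights.
Posterior: α' = 9 + 40 = 49, β' = 17 + 7 = 24.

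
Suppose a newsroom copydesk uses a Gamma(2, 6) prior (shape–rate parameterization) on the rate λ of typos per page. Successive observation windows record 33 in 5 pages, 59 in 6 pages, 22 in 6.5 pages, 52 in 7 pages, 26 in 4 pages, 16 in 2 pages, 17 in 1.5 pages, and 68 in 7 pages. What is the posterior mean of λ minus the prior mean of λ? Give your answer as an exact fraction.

Total count: 33 + 59 + 22 + 52 + 26 + 16 + 17 + 68 = 293.
Total exposure: 5 + 6 + 6.5 + 7 + 4 + 2 + 1.5 + 7 = 39 pages.
By Gamma–Poisson conjugacy, the posterior is Gamma(α + Σx, β + Σt) = Gamma(2 + 293, 6 + 39) = Gamma(295, 45).
Posterior mean = 295/45 = 59/9; prior mean = 2/6 = 1/3. Difference = 59/9 − 1/3 = 56/9.

56/9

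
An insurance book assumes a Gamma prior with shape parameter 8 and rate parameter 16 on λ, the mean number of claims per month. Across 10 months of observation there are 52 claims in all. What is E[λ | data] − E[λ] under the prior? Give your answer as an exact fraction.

Total count 52 over total exposure 10 months.
Conjugate update: add total count to the shape and total exposure to the rate, giving Gamma(60, 26).
Posterior mean = 60/26 = 30/13; prior mean = 8/16 = 1/2. Difference = 30/13 − 1/2 = 47/26.

47/26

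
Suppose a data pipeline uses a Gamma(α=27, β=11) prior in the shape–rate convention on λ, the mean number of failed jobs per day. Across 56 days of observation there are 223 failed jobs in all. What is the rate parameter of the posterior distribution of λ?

67

Total count 223 over total exposure 56 days.
Conjugate update: add total count to the shape and total exposure to the rate, giving Gamma(250, 67).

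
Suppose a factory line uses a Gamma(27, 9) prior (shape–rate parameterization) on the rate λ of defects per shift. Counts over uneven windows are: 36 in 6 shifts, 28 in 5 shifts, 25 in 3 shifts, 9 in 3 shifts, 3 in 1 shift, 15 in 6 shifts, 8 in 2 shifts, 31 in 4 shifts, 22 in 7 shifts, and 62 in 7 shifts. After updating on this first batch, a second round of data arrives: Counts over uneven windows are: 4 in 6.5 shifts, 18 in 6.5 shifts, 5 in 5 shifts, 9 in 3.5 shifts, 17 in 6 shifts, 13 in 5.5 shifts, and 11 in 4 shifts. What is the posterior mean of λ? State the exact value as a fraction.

Total count: 36 + 28 + 25 + 9 + 3 + 15 + 8 + 31 + 22 + 62 = 239.
Total exposure: 6 + 5 + 3 + 3 + 1 + 6 + 2 + 4 + 7 + 7 = 44 shifts.
After the first batch: Gamma(27 + 239, 9 + 44) = Gamma(266, 53).
Total count: 4 + 18 + 5 + 9 + 17 + 13 + 11 = 77.
Total exposure: 6.5 + 6.5 + 5 + 3.5 + 6 + 5.5 + 4 = 37 shifts.
After the second batch: Gamma(266 + 77, 53 + 37) = Gamma(343, 90).
Posterior mean = α'/β' = 343/90.

343/90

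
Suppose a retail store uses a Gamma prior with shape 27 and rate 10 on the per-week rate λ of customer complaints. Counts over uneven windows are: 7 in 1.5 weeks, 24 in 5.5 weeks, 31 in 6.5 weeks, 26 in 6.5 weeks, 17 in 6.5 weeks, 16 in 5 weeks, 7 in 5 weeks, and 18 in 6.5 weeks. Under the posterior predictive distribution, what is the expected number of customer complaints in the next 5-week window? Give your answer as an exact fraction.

Total count: 7 + 24 + 31 + 26 + 17 + 16 + 7 + 18 = 146.
Total exposure: 1.5 + 5.5 + 6.5 + 6.5 + 6.5 + 5 + 5 + 6.5 = 43 weeks.
By Gamma–Poisson conjugacy, the posterior is Gamma(α + Σx, β + Σt) = Gamma(27 + 146, 10 + 43) = Gamma(173, 53).
Predictive mean over a 5-week window = T·E[λ|data] = 5·173/53 = 865/53.

865/53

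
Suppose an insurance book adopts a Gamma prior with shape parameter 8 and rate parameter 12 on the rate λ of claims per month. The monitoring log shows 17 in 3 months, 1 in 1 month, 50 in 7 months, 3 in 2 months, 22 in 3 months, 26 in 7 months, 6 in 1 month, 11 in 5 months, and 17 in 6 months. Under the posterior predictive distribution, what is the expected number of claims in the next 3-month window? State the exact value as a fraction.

Total count: 17 + 1 + 50 + 3 + 22 + 26 + 6 + 11 + 17 = 153.
Total exposure: 3 + 1 + 7 + 2 + 3 + 7 + 1 + 5 + 6 = 35 months.
The Gamma prior is conjugate for the Poisson rate, so λ | data ~ Gamma(8+153, 12+35) = Gamma(161, 47).
Predictive mean over a 3-month window = T·E[λ|data] = 3·161/47 = 483/47.

483/47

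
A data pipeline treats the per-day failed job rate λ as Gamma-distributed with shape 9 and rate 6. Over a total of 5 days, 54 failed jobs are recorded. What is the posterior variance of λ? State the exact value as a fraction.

Total count 54 over total exposure 5 days.
Conjugate update: add total count to the shape and total exposure to the rate, giving Gamma(63, 11).
Posterior variance = α'/β'² = 63/121.

63/121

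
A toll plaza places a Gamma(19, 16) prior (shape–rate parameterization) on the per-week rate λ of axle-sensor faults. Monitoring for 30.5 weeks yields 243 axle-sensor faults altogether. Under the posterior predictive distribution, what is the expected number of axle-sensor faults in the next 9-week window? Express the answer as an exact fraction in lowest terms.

1572/31

Total count 243 over total exposure 30.5 weeks.
Conjugate update: add total count to the shape and total exposure to the rate, giving Gamma(262, 93/2).
Predictive mean over a 9-week window = T·E[λ|data] = 9·262/(93/2) = 1572/31.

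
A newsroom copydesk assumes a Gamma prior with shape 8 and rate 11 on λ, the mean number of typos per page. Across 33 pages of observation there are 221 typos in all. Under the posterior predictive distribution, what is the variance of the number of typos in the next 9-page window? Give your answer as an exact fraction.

109233/1936

Total count 221 over total exposure 33 pages.
Conjugate update: add total count to the shape and total exposure to the rate, giving Gamma(229, 44).
The posterior predictive for a window of length T is Negative Binomial with variance T·α'·(β'+T)/β'² = 9·229·53/1936 = 109233/1936.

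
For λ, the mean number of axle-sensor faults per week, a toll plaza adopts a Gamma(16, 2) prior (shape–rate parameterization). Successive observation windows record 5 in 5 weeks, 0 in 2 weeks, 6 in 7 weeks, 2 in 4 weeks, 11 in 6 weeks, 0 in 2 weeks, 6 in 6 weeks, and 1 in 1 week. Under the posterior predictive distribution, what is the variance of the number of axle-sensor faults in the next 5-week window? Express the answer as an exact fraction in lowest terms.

376/49

Total count: 5 + 0 + 6 + 2 + 11 + 0 + 6 + 1 = 31.
Total exposure: 5 + 2 + 7 + 4 + 6 + 2 + 6 + 1 = 33 weeks.
Posterior: α' = 16 + 31 = 47, β' = 2 + 33 = 35.
The posterior predictive for a window of length T is Negative Binomial with variance T·α'·(β'+T)/β'² = 5·47·40/1225 = 376/49.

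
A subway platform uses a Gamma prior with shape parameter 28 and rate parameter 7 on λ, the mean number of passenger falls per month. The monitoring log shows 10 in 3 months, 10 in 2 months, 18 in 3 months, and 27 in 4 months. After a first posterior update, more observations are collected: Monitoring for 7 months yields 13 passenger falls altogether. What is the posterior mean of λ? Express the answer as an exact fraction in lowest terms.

Total count: 10 + 10 + 18 + 27 = 65.
Total exposure: 3 + 2 + 3 + 4 = 12 months.
After the first batch: Gamma(28 + 65, 7 + 12) = Gamma(93, 19).
Total count 13 over total exposure 7 months.
After the second batch: Gamma(93 + 13, 19 + 7) = Gamma(106, 26).
Posterior mean = α'/β' = 106/26 = 53/13.

53/13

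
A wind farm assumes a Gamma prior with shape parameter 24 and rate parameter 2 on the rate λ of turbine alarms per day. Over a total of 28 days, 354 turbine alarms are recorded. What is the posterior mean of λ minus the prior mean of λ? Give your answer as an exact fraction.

3/5

Total count 354 over total exposure 28 days.
By Gamma–Poisson conjugacy, the posterior is Gamma(α + Σx, β + Σt) = Gamma(24 + 354, 2 + 28) = Gamma(378, 30).
Posterior mean = 378/30 = 63/5; prior mean = 24/2 = 12. Difference = 63/5 − 12 = 3/5.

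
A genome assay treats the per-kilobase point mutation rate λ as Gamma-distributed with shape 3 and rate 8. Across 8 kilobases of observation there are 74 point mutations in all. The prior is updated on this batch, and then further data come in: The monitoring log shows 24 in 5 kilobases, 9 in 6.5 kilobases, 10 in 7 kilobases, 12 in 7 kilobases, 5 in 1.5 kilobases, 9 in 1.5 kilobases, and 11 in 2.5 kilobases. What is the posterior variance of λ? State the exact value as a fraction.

157/2209

Total count 74 over total exposure 8 kilobases.
After the first batch: Gamma(3 + 74, 8 + 8) = Gamma(77, 16).
Total count: 24 + 9 + 10 + 12 + 5 + 9 + 11 = 80.
Total exposure: 5 + 6.5 + 7 + 7 + 1.5 + 1.5 + 2.5 = 31 kilobases.
After the second batch: Gamma(77 + 80, 16 + 31) = Gamma(157, 47).
Posterior variance = α'/β'² = 157/2209.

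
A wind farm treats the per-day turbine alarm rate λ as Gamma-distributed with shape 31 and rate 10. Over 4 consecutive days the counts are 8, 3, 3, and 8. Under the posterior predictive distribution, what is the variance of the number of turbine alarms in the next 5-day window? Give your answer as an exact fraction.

5035/196

Total count: 8 + 3 + 3 + 8 = 22.
Total exposure: 4 days.
Conjugate update: add total count to the shape and total exposure to the rate, giving Gamma(53, 14).
The posterior predictive for a window of length T is Negative Binomial with variance T·α'·(β'+T)/β'² = 5·53·19/196 = 5035/196.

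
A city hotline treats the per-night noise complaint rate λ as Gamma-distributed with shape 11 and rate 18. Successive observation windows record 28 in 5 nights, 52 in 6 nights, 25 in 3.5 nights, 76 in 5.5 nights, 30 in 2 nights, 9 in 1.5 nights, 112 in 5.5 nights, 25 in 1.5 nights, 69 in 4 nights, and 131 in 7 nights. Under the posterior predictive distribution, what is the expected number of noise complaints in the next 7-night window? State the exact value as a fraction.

Total count: 28 + 52 + 25 + 76 + 30 + 9 + 112 + 25 + 69 + 131 = 557.
Total exposure: 5 + 6 + 3.5 + 5.5 + 2 + 1.5 + 5.5 + 1.5 + 4 + 7 = 41.5 nights.
By Gamma–Poisson conjugacy, the posterior is Gamma(α + Σx, β + Σt) = Gamma(11 + 557, 18 + 41.5) = Gamma(568, 119/2).
Predictive mean over a 7-night window = T·E[λ|data] = 7·568/(119/2) = 1136/17.

1136/17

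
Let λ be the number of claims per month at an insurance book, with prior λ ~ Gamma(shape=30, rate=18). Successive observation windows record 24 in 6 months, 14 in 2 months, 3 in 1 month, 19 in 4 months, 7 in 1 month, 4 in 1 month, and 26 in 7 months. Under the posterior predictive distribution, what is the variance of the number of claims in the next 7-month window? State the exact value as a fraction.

Total count: 24 + 14 + 3 + 19 + 7 + 4 + 26 = 97.
Total exposure: 6 + 2 + 1 + 4 + 1 + 1 + 7 = 22 months.
The Gamma prior is conjugate for the Poisson rate, so λ | data ~ Gamma(30+97, 18+22) = Gamma(127, 40).
The posterior predictive for a window of length T is Negative Binomial with variance T·α'·(β'+T)/β'² = 7·127·47/1600 = 41783/1600.

41783/1600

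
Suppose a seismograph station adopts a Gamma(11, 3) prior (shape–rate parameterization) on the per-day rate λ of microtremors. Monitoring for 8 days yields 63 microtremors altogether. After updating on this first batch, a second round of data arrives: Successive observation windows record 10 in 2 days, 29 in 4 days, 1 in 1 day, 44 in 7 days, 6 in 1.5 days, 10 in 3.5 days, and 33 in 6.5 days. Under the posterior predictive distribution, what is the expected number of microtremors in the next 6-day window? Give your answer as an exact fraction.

2484/73

Total count 63 over total exposure 8 days.
After the first batch: Gamma(11 + 63, 3 + 8) = Gamma(74, 11).
Total count: 10 + 29 + 1 + 44 + 6 + 10 + 33 = 133.
Total exposure: 2 + 4 + 1 + 7 + 1.5 + 3.5 + 6.5 = 25.5 days.
After the second batch: Gamma(74 + 133, 11 + 25.5) = Gamma(207, 73/2).
Predictive mean over a 6-day window = T·E[λ|data] = 6·207/(73/2) = 2484/73.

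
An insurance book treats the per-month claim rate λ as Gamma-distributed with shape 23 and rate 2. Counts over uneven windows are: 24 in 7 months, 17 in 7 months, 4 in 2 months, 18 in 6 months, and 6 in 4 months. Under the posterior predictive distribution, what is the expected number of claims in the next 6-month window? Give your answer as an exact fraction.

138/7

Total count: 24 + 17 + 4 + 18 + 6 = 69.
Total exposure: 7 + 7 + 2 + 6 + 4 = 26 months.
Conjugate update: add total count to the shape and total exposure to the rate, giving Gamma(92, 28).
Predictive mean over a 6-month window = T·E[λ|data] = 6·92/28 = 138/7.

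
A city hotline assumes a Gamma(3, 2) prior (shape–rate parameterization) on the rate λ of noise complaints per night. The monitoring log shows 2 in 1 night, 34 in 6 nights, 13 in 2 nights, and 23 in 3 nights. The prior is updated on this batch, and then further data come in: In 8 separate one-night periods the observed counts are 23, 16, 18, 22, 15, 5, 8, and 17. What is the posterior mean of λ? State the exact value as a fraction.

Total count: 2 + 34 + 13 + 23 = 72.
Total exposure: 1 + 6 + 2 + 3 = 12 nights.
After the first batch: Gamma(3 + 72, 2 + 12) = Gamma(75, 14).
Total count: 23 + 16 + 18 + 22 + 15 + 5 + 8 + 17 = 124.
Total exposure: 8 nights.
After the second batch: Gamma(75 + 124, 14 + 8) = Gamma(199, 22).
Posterior mean = α'/β' = 199/22.

199/22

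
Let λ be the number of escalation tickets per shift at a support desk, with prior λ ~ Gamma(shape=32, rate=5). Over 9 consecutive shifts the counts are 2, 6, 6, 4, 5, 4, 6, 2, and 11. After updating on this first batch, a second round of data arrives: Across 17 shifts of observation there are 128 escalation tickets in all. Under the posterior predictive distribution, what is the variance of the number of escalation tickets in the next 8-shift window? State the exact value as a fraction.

64272/961

Total count: 2 + 6 + 6 + 4 + 5 + 4 + 6 + 2 + 11 = 46.
Total exposure: 9 shifts.
After the first batch: Gamma(32 + 46, 5 + 9) = Gamma(78, 14).
Total count 128 over total exposure 17 shifts.
After the second batch: Gamma(78 + 128, 14 + 17) = Gamma(206, 31).
The posterior predictive for a window of length T is Negative Binomial with variance T·α'·(β'+T)/β'² = 8·206·39/961 = 64272/961.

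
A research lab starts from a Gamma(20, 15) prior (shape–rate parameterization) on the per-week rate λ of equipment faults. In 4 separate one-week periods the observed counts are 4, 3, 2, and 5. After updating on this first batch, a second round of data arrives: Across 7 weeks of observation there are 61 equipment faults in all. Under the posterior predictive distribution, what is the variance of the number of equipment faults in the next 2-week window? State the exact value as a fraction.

1330/169

Total count: 4 + 3 + 2 + 5 = 14.
Total exposure: 4 weeks.
After the first batch: Gamma(20 + 14, 15 + 4) = Gamma(34, 19).
Total count 61 over total exposure 7 weeks.
After the second batch: Gamma(34 + 61, 19 + 7) = Gamma(95, 26).
The posterior predictive for a window of length T is Negative Binomial with variance T·α'·(β'+T)/β'² = 2·95·28/676 = 1330/169.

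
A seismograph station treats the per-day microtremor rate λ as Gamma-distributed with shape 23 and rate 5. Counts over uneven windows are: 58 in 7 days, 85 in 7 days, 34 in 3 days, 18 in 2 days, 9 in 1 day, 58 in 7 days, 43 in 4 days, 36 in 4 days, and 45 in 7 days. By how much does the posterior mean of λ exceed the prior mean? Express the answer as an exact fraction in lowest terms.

Total count: 58 + 85 + 34 + 18 + 9 + 58 + 43 + 36 + 45 = 386.
Total exposure: 7 + 7 + 3 + 2 + 1 + 7 + 4 + 4 + 7 = 42 days.
Gamma(α, β) with Poisson data over total exposure Σt gives posterior Gamma(α+Σx, β+Σt) = Gamma(409, 47).
Posterior mean = 409/47 = 409/47; prior mean = 23/5 = 23/5. Difference = 409/47 − 23/5 = 964/235.

964/235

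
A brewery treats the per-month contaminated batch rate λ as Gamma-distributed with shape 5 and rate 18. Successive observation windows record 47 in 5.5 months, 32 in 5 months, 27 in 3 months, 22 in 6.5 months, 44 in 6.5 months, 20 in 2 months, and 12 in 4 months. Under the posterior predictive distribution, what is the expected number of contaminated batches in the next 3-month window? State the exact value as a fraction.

Total count: 47 + 32 + 27 + 22 + 44 + 20 + 12 = 204.
Total exposure: 5.5 + 5 + 3 + 6.5 + 6.5 + 2 + 4 = 32.5 months.
The Gamma prior is conjugate for the Poisson rate, so λ | data ~ Gamma(5+204, 18+32.5) = Gamma(209, 101/2).
Predictive mean over a 3-month window = T·E[λ|data] = 3·209/(101/2) = 1254/101.

1254/101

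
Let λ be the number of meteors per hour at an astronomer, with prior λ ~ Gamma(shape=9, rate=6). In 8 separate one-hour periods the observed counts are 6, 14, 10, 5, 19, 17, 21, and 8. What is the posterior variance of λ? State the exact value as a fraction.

Total count: 6 + 14 + 10 + 5 + 19 + 17 + 21 + 8 = 100.
Total exposure: 8 hours.
Gamma(α, β) with Poisson data over total exposure Σt gives posterior Gamma(α+Σx, β+Σt) = Gamma(109, 14).
Posterior variance = α'/β'² = 109/196.

109/196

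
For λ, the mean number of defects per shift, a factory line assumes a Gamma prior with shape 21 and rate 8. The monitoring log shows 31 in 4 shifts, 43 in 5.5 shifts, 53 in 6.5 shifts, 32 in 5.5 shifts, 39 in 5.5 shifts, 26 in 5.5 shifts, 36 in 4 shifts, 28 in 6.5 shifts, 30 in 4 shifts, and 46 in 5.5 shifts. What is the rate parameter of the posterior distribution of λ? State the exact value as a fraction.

Total count: 31 + 43 + 53 + 32 + 39 + 26 + 36 + 28 + 30 + 46 = 364.
Total exposure: 4 + 5.5 + 6.5 + 5.5 + 5.5 + 5.5 + 4 + 6.5 + 4 + 5.5 = 52.5 shifts.
The Gamma prior is conjugate for the Poisson rate, so λ | data ~ Gamma(21+364, 8+52.5) = Gamma(385, 121/2).

121/2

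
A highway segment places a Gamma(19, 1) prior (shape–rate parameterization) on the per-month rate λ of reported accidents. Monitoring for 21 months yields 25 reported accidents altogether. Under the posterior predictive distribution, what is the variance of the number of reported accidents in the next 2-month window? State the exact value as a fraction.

Total count 25 over total exposure 21 months.
The Gamma prior is conjugate for the Poisson rate, so λ | data ~ Gamma(19+25, 1+21) = Gamma(44, 22).
The posterior predictive for a window of length T is Negative Binomial with variance T·α'·(β'+T)/β'² = 2·44·24/484 = 48/11.

48/11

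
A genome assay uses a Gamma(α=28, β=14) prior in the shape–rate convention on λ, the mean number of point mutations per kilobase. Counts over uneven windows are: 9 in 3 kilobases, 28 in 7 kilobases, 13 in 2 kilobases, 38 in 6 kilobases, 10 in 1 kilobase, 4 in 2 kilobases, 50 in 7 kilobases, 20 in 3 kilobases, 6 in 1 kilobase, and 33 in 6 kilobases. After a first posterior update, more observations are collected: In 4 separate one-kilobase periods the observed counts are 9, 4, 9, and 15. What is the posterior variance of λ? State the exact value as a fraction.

69/784

Total count: 9 + 28 + 13 + 38 + 10 + 4 + 50 + 20 + 6 + 33 = 211.
Total exposure: 3 + 7 + 2 + 6 + 1 + 2 + 7 + 3 + 1 + 6 = 38 kilobases.
After the first batch: Gamma(28 + 211, 14 + 38) = Gamma(239, 52).
Total count: 9 + 4 + 9 + 15 = 37.
Total exposure: 4 kilobases.
After the second batch: Gamma(239 + 37, 52 + 4) = Gamma(276, 56).
Posterior variance = α'/β'² = 276/3136 = 69/784.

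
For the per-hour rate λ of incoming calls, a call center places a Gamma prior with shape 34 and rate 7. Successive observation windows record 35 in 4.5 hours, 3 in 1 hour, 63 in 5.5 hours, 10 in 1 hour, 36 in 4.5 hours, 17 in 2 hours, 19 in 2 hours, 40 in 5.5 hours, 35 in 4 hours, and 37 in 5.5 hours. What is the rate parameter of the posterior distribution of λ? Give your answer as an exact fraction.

Total count: 35 + 3 + 63 + 10 + 36 + 17 + 19 + 40 + 35 + 37 = 295.
Total exposure: 4.5 + 1 + 5.5 + 1 + 4.5 + 2 + 2 + 5.5 + 4 + 5.5 = 35.5 hours.
The Gamma prior is conjugate for the Poisson rate, so λ | data ~ Gamma(34+295, 7+35.5) = Gamma(329, 85/2).

85/2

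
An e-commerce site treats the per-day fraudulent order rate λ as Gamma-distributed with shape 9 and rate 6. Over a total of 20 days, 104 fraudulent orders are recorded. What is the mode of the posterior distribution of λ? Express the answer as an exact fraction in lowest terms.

Total count 104 over total exposure 20 days.
The Gamma prior is conjugate for the Poisson rate, so λ | data ~ Gamma(9+104, 6+20) = Gamma(113, 26).
Posterior mode = (α'−1)/β' = 112/26 = 56/13.

56/13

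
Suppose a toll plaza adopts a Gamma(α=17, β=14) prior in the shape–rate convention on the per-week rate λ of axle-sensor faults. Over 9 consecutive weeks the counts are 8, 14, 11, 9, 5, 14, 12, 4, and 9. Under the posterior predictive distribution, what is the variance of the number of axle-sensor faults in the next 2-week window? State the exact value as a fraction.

Total count: 8 + 14 + 11 + 9 + 5 + 14 + 12 + 4 + 9 = 86.
Total exposure: 9 weeks.
By Gamma–Poisson conjugacy, the posterior is Gamma(α + Σx, β + Σt) = Gamma(17 + 86, 14 + 9) = Gamma(103, 23).
The posterior predictive for a window of length T is Negative Binomial with variance T·α'·(β'+T)/β'² = 2·103·25/529 = 5150/529.

5150/529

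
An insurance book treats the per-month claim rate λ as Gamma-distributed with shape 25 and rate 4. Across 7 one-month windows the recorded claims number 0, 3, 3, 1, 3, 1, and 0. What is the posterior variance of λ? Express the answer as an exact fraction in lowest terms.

Total count: 0 + 3 + 3 + 1 + 3 + 1 + 0 = 11.
Total exposure: 7 months.
Gamma(α, β) with Poisson data over total exposure Σt gives posterior Gamma(α+Σx, β+Σt) = Gamma(36, 11).
Posterior variance = α'/β'² = 36/121.

36/121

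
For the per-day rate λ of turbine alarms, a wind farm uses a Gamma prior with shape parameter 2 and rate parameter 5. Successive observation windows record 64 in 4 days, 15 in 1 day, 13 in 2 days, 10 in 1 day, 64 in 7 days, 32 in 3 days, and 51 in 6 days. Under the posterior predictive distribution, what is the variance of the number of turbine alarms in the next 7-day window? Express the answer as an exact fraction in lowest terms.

63252/841

Total count: 64 + 15 + 13 + 10 + 64 + 32 + 51 = 249.
Total exposure: 4 + 1 + 2 + 1 + 7 + 3 + 6 = 24 days.
Conjugate update: add total count to the shape and total exposure to the rate, giving Gamma(251, 29).
The posterior predictive for a window of length T is Negative Binomial with variance T·α'·(β'+T)/β'² = 7·251·36/841 = 63252/841.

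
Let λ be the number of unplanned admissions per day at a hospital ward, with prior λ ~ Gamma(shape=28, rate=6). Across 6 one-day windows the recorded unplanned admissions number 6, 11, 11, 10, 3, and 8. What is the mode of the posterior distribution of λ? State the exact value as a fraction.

19/3

Total count: 6 + 11 + 11 + 10 + 3 + 8 = 49.
Total exposure: 6 days.
Posterior: α' = 28 + 49 = 77, β' = 6 + 6 = 12.
Posterior mode = (α'−1)/β' = 76/12 = 19/3.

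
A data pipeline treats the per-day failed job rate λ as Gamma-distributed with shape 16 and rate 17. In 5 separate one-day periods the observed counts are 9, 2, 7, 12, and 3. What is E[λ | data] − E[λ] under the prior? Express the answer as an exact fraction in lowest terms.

481/374

Total count: 9 + 2 + 7 + 12 + 3 = 33.
Total exposure: 5 days.
The Gamma prior is conjugate for the Poisson rate, so λ | data ~ Gamma(16+33, 17+5) = Gamma(49, 22).
Posterior mean = 49/22 = 49/22; prior mean = 16/17 = 16/17. Difference = 49/22 − 16/17 = 481/374.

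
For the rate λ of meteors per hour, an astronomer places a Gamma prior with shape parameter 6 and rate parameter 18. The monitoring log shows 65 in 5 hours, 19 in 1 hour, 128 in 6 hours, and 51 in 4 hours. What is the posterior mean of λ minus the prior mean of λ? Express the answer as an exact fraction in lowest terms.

Total count: 65 + 19 + 128 + 51 = 263.
Total exposure: 5 + 1 + 6 + 4 = 16 hours.
The Gamma prior is conjugate for the Poisson rate, so λ | data ~ Gamma(6+263, 18+16) = Gamma(269, 34).
Posterior mean = 269/34 = 269/34; prior mean = 6/18 = 1/3. Difference = 269/34 − 1/3 = 773/102.

773/102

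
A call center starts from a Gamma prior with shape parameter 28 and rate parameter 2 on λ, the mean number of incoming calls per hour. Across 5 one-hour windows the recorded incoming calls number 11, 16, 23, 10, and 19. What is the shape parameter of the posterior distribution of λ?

107

Total count: 11 + 16 + 23 + 10 + 19 = 79.
Total exposure: 5 hours.
Conjugate update: add total count to the shape and total exposure to the rate, giving Gamma(107, 7).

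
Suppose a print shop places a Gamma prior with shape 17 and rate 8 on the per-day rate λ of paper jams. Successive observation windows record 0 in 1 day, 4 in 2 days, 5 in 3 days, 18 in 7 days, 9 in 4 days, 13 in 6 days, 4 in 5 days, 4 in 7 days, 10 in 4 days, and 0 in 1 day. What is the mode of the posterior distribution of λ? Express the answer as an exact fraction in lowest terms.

83/48

Total count: 0 + 4 + 5 + 18 + 9 + 13 + 4 + 4 + 10 + 0 = 67.
Total exposure: 1 + 2 + 3 + 7 + 4 + 6 + 5 + 7 + 4 + 1 = 40 days.
Posterior: α' = 17 + 67 = 84, β' = 8 + 40 = 48.
Posterior mode = (α'−1)/β' = 83/48.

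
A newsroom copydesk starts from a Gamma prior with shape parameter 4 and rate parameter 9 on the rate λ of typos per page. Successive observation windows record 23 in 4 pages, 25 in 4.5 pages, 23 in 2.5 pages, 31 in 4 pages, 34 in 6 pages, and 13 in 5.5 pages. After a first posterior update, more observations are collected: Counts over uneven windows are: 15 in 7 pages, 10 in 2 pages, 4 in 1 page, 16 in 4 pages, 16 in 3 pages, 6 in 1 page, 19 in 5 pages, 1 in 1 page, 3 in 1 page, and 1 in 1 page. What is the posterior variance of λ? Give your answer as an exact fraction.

976/15129

Total count: 23 + 25 + 23 + 31 + 34 + 13 = 149.
Total exposure: 4 + 4.5 + 2.5 + 4 + 6 + 5.5 = 26.5 pages.
After the first batch: Gamma(4 + 149, 9 + 26.5) = Gamma(153, 71/2).
Total count: 15 + 10 + 4 + 16 + 16 + 6 + 19 + 1 + 3 + 1 = 91.
Total exposure: 7 + 2 + 1 + 4 + 3 + 1 + 5 + 1 + 1 + 1 = 26 pages.
After the second batch: Gamma(153 + 91, 71/2 + 26) = Gamma(244, 123/2).
Posterior variance = α'/β'² = 244/(15129/4) = 976/15129.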